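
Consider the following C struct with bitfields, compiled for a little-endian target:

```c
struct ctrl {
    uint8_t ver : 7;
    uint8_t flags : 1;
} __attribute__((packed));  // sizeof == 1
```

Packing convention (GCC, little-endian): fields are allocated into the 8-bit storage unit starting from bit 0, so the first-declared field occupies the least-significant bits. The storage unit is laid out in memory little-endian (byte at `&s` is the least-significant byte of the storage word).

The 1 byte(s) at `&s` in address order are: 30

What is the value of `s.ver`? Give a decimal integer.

48

[0]=0x30 (little-endian) → word 0x30
ver [0+:7] = (word>>0) & 0x7f = 48  ←
flags [7+:1] = (word>>7) & 0x1 = 0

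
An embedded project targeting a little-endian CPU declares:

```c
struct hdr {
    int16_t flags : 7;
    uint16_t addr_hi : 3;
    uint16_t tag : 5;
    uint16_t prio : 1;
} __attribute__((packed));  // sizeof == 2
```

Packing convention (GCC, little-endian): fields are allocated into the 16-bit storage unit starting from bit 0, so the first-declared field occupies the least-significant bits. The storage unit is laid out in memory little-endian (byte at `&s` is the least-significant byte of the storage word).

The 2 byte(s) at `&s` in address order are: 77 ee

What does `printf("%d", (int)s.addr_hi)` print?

4

[0]=0x77 [1]=0xee (little-endian) → word 0xee77
flags [0+:7] = (word>>0) & 0x7f = 119
addr_hi [7+:3] = (word>>7) & 0x7 = 4  ←
tag [10+:5] = (word>>10) & 0x1f = 27
prio [15+:1] = (word>>15) & 0x1 = 1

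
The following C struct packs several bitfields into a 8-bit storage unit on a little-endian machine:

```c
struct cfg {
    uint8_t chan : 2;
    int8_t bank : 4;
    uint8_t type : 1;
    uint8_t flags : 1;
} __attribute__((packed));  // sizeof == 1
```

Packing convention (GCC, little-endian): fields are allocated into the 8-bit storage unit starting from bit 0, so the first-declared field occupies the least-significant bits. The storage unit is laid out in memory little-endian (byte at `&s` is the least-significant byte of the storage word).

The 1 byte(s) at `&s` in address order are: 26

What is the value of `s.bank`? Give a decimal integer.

[0]=0x26 (little-endian) → word 0x26
chan:2 @ bit 0 → (0x26>>0)&0x3 = 0x2
bank:4 @ bit 2 → (0x26>>2)&0xf = 0x9  ←
type:1 @ bit 6 → (0x26>>6)&0x1 = 0x0
flags:1 @ bit 7 → (0x26>>7)&0x1 = 0x0
bank signed 4b, MSB=1: 9 - 16 = -7

-7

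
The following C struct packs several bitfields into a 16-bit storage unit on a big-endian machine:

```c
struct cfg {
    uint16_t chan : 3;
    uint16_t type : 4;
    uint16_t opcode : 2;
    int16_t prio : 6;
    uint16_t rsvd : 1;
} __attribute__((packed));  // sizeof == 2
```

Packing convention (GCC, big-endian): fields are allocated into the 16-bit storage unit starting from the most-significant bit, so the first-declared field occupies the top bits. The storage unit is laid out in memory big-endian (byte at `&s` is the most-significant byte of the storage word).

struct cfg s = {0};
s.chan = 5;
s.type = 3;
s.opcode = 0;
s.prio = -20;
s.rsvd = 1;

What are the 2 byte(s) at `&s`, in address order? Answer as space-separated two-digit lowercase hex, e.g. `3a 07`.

a6 59

[13+:3] chan=5 & 0x7 = 0x5; word=0xa000
[9+:4] type=3 & 0xf = 0x3; word=0xa600
[7+:2] opcode=0 & 0x3 = 0x0; word=0xa600
[1+:6] prio=-20 & 0x3f = 0x2c; word=0xa658
[0+:1] rsvd=1 & 0x1 = 0x1; word=0xa659
word = 0xa659 → big-endian bytes:
  [0]=0xa6  [1]=0x59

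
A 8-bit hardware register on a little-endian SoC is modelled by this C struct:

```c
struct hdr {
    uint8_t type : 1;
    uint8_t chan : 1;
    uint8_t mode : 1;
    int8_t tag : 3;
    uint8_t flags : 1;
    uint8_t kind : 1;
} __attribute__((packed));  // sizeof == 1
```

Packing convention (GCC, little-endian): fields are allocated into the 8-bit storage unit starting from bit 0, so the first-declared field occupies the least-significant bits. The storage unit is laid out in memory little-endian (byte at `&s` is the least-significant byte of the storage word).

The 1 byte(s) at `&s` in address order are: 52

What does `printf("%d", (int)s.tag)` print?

[0]=0x52 (little-endian) → word 0x52
type:1 @ bit 0 → (0x52>>0)&0x1 = 0x0
chan:1 @ bit 1 → (0x52>>1)&0x1 = 0x1
mode:1 @ bit 2 → (0x52>>2)&0x1 = 0x0
tag:3 @ bit 3 → (0x52>>3)&0x7 = 0x2  ←
flags:1 @ bit 6 → (0x52>>6)&0x1 = 0x1
kind:1 @ bit 7 → (0x52>>7)&0x1 = 0x0
tag signed 3b, MSB=0: value = 2

2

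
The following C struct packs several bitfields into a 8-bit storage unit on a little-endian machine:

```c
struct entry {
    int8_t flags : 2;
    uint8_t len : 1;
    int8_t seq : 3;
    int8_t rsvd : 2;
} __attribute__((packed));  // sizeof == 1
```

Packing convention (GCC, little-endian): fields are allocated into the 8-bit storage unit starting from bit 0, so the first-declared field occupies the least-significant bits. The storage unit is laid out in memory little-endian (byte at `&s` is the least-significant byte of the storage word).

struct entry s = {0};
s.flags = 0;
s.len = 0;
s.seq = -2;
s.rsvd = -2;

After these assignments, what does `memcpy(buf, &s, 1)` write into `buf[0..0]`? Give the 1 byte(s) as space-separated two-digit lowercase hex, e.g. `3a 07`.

flags:2 = 0 → 0x0 << 0 → word 0x00
len:1 = 0 → 0x0 << 2 → word 0x00
seq:3 = -2 → 0x6 << 3 → word 0x30
rsvd:2 = -2 → 0x2 << 6 → word 0xb0
word = 0xb0 → little-endian bytes:
  [0]=0xb0

b0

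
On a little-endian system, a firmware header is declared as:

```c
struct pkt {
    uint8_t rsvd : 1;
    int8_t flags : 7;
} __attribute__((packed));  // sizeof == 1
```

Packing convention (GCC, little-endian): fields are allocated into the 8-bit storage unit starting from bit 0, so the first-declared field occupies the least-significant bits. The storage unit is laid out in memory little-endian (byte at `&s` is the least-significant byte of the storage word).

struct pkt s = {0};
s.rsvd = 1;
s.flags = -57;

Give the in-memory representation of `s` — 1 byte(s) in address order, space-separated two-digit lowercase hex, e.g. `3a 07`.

8f

rsvd (1b) val=1 bits=0x1 at bit 0: 0x01
flags (7b) val=-57 bits=0x47 at bit 1: 0x8f
word = 0x8f → little-endian bytes:
  [0]=0x8f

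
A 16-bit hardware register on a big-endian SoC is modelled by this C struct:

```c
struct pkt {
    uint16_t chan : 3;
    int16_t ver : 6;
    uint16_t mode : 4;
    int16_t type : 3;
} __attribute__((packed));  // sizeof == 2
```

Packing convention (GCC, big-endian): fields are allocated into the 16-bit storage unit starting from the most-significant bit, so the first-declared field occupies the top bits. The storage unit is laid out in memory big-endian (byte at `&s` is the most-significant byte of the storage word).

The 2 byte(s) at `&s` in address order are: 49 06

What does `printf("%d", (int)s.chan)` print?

[0]=0x49 [1]=0x06 (big-endian) → word 0x4906
chan [13+:3] = (word>>13) & 0x7 = 2  ←
ver [7+:6] = (word>>7) & 0x3f = 18
mode [3+:4] = (word>>3) & 0xf = 0
type [0+:3] = (word>>0) & 0x7 = 6

2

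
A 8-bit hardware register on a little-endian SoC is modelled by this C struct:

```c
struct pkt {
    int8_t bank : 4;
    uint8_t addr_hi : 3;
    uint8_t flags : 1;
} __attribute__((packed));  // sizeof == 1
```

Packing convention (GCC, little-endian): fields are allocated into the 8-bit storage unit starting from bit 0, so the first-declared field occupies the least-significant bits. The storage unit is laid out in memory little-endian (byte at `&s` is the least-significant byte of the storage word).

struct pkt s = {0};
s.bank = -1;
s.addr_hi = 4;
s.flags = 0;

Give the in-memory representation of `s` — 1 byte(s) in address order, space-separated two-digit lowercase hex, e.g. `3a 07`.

bank (4b) val=-1 bits=0xf at bit 0: 0x0f
addr_hi (3b) val=4 bits=0x4 at bit 4: 0x4f
flags (1b) val=0 bits=0x0 at bit 7: 0x4f
word = 0x4f → little-endian bytes:
  [0]=0x4f

4f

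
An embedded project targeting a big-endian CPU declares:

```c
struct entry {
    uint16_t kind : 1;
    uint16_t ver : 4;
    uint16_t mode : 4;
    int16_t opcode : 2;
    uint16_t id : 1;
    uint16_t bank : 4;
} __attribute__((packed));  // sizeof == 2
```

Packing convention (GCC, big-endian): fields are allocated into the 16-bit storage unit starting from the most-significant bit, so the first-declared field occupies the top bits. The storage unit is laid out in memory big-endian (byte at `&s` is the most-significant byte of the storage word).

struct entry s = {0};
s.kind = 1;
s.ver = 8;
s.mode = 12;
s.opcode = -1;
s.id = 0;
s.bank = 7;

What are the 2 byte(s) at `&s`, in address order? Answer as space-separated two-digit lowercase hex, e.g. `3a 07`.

kind (1b) val=1 bits=0x1 at bit 15: 0x8000
ver (4b) val=8 bits=0x8 at bit 11: 0xc000
mode (4b) val=12 bits=0xc at bit 7: 0xc600
opcode (2b) val=-1 bits=0x3 at bit 5: 0xc660
id (1b) val=0 bits=0x0 at bit 4: 0xc660
bank (4b) val=7 bits=0x7 at bit 0: 0xc667
word = 0xc667 → big-endian bytes:
  [0]=0xc6  [1]=0x67

c6 67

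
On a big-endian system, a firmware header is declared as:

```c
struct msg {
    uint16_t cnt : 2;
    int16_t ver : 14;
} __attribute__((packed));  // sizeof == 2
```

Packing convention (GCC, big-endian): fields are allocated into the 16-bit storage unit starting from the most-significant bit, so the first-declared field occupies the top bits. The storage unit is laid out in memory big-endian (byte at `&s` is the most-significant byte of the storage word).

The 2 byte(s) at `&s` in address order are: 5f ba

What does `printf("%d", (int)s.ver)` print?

8122

[0]=0x5f [1]=0xba (big-endian) → word 0x5fba
cnt [14+:2] = (word>>14) & 0x3 = 1
ver [0+:14] = (word>>0) & 0x3fff = 8122  ←
ver signed 14b, MSB=0: value = 8122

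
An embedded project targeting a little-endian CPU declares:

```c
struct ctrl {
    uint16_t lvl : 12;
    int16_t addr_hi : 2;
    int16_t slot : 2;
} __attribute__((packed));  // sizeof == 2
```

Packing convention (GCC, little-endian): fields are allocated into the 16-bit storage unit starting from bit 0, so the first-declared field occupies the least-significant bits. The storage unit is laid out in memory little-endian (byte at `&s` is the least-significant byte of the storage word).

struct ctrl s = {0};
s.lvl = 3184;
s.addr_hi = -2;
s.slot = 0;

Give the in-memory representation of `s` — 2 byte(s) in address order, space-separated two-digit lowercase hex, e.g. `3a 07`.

lvl:12 = 3184 → 0xc70 << 0 → word 0x0c70
addr_hi:2 = -2 → 0x2 << 12 → word 0x2c70
slot:2 = 0 → 0x0 << 14 → word 0x2c70
word = 0x2c70 → little-endian bytes:
  [0]=0x70  [1]=0x2c

70 2c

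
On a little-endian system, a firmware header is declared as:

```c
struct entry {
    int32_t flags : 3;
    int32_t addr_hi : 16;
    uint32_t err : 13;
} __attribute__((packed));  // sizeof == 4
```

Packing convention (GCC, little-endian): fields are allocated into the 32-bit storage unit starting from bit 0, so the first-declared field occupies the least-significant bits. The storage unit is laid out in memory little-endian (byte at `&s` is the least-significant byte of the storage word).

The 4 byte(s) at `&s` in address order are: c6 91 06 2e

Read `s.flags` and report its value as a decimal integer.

-2

[0]=0xc6 [1]=0x91 [2]=0x06 [3]=0x2e (little-endian) → word 0x2e0691c6
flags [0+:3] = (word>>0) & 0x7 = 6  ←
addr_hi [3+:16] = (word>>3) & 0xffff = 53816
err [19+:13] = (word>>19) & 0x1fff = 1472
flags signed 3b, MSB=1: 6 - 8 = -2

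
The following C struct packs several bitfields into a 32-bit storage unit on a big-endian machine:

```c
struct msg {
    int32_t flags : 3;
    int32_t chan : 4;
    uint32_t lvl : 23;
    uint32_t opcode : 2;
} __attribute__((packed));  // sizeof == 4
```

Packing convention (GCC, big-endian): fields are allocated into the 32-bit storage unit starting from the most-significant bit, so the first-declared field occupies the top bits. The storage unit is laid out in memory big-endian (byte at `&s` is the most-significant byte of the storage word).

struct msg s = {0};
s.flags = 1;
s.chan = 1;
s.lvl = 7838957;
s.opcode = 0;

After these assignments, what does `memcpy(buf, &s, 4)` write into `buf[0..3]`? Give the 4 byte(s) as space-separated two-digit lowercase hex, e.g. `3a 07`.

[29+:3] flags=1 & 0x7 = 0x1; word=0x20000000
[25+:4] chan=1 & 0xf = 0x1; word=0x22000000
[2+:23] lvl=7838957 & 0x7fffff = 0x779ced; word=0x23de73b4
[0+:2] opcode=0 & 0x3 = 0x0; word=0x23de73b4
word = 0x23de73b4 → big-endian bytes:
  [0]=0x23  [1]=0xde  [2]=0x73  [3]=0xb4

23 de 73 b4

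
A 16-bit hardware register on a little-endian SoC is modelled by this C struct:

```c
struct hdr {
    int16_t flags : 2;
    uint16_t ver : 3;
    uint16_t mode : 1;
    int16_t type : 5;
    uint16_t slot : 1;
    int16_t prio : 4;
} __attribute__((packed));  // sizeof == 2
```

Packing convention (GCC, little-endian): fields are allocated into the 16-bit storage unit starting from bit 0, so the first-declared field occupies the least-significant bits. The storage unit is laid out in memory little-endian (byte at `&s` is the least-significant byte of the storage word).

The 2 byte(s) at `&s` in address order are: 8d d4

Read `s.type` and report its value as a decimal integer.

[0]=0x8d [1]=0xd4 (little-endian) → word 0xd48d
flags [0+:2] = (word>>0) & 0x3 = 1
ver [2+:3] = (word>>2) & 0x7 = 3
mode [5+:1] = (word>>5) & 0x1 = 0
type [6+:5] = (word>>6) & 0x1f = 18  ←
slot [11+:1] = (word>>11) & 0x1 = 0
prio [12+:4] = (word>>12) & 0xf = 13
type signed 5b, MSB=1: 18 - 32 = -14

-14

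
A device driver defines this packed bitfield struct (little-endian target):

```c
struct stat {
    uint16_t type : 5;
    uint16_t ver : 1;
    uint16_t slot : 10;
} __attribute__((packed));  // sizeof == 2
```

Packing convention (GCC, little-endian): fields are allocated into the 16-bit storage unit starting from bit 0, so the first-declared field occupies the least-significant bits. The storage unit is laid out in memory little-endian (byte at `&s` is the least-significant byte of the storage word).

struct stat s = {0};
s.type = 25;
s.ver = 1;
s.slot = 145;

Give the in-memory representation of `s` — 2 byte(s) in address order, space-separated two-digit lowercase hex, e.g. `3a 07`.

79 24

type:5 = 25 → 0x19 << 0 → word 0x0019
ver:1 = 1 → 0x1 << 5 → word 0x0039
slot:10 = 145 → 0x91 << 6 → word 0x2479
word = 0x2479 → little-endian bytes:
  [0]=0x79  [1]=0x24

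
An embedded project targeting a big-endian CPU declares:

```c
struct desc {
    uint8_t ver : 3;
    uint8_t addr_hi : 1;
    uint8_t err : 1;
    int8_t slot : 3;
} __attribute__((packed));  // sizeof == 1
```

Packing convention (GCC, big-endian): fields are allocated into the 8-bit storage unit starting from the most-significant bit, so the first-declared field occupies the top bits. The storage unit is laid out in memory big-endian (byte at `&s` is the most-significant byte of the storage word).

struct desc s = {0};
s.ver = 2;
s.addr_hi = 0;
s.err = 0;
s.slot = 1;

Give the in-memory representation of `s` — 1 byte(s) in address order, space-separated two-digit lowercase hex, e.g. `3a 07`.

ver (3b) val=2 bits=0x2 at bit 5: 0x40
addr_hi (1b) val=0 bits=0x0 at bit 4: 0x40
err (1b) val=0 bits=0x0 at bit 3: 0x40
slot (3b) val=1 bits=0x1 at bit 0: 0x41
word = 0x41 → big-endian bytes:
  [0]=0x41

41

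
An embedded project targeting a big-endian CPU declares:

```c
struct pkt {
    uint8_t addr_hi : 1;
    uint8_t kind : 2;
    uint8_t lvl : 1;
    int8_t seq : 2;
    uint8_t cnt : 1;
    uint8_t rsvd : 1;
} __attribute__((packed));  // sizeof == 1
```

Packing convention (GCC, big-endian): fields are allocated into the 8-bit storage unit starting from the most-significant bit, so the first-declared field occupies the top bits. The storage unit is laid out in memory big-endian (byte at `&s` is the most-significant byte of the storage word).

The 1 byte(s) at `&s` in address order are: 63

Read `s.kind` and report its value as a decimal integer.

[0]=0x63 (big-endian) → word 0x63
addr_hi [7+:1] = (word>>7) & 0x1 = 0
kind [5+:2] = (word>>5) & 0x3 = 3  ←
lvl [4+:1] = (word>>4) & 0x1 = 0
seq [2+:2] = (word>>2) & 0x3 = 0
cnt [1+:1] = (word>>1) & 0x1 = 1
rsvd [0+:1] = (word>>0) & 0x1 = 1

3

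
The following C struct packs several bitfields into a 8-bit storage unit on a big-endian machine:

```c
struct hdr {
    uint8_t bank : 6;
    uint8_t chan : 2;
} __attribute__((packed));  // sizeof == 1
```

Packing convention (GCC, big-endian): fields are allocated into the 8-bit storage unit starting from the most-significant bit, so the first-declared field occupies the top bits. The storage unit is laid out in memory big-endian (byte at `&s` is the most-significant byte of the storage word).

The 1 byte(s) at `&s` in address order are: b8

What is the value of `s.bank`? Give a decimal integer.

46

[0]=0xb8 (big-endian) → word 0xb8
bank [2+:6] = (word>>2) & 0x3f = 46  ←
chan [0+:2] = (word>>0) & 0x3 = 0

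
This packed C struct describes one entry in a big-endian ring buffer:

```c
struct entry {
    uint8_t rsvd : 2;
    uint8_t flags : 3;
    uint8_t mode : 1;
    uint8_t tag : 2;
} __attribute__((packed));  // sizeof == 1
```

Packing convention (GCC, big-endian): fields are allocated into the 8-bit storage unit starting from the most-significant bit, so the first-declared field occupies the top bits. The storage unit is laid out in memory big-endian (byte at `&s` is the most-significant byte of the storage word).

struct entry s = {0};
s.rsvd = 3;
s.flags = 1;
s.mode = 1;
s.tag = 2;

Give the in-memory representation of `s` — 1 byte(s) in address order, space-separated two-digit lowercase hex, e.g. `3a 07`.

ce

rsvd (2b) val=3 bits=0x3 at bit 6: 0xc0
flags (3b) val=1 bits=0x1 at bit 3: 0xc8
mode (1b) val=1 bits=0x1 at bit 2: 0xcc
tag (2b) val=2 bits=0x2 at bit 0: 0xce
word = 0xce → big-endian bytes:
  [0]=0xce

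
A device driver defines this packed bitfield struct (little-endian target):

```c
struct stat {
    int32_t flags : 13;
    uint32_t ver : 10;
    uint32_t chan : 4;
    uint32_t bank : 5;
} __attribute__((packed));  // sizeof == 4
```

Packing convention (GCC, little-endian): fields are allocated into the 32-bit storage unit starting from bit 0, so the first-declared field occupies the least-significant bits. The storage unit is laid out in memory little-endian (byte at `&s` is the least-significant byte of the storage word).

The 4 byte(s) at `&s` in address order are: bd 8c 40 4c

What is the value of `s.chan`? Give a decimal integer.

[0]=0xbd [1]=0x8c [2]=0x40 [3]=0x4c (little-endian) → word 0x4c408cbd
flags:13 @ bit 0 → (0x4c408cbd>>0)&0x1fff = 0xcbd
ver:10 @ bit 13 → (0x4c408cbd>>13)&0x3ff = 0x204
chan:4 @ bit 23 → (0x4c408cbd>>23)&0xf = 0x8  ←
bank:5 @ bit 27 → (0x4c408cbd>>27)&0x1f = 0x9

8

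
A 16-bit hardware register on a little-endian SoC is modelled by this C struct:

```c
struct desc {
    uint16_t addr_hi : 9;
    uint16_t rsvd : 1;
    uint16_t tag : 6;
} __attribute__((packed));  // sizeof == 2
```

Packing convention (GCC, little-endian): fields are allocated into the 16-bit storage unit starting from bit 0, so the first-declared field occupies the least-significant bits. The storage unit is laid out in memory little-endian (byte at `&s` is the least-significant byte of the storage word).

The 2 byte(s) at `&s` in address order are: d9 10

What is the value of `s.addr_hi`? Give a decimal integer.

217

[0]=0xd9 [1]=0x10 (little-endian) → word 0x10d9
addr_hi [0+:9] = (word>>0) & 0x1ff = 217  ←
rsvd [9+:1] = (word>>9) & 0x1 = 0
tag [10+:6] = (word>>10) & 0x3f = 4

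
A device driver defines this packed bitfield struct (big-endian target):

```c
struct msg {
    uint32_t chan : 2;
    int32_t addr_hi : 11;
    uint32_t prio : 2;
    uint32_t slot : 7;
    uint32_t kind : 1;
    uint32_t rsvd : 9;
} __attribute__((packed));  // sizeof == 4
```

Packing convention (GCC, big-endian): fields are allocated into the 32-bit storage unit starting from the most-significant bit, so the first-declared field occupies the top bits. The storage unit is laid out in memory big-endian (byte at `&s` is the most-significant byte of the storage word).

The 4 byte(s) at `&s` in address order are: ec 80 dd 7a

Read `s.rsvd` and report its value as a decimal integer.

[0]=0xec [1]=0x80 [2]=0xdd [3]=0x7a (big-endian) → word 0xec80dd7a
chan:2 @ bit 30 → (0xec80dd7a>>30)&0x3 = 0x3
addr_hi:11 @ bit 19 → (0xec80dd7a>>19)&0x7ff = 0x590
prio:2 @ bit 17 → (0xec80dd7a>>17)&0x3 = 0x0
slot:7 @ bit 10 → (0xec80dd7a>>10)&0x7f = 0x37
kind:1 @ bit 9 → (0xec80dd7a>>9)&0x1 = 0x0
rsvd:9 @ bit 0 → (0xec80dd7a>>0)&0x1ff = 0x17a  ←

378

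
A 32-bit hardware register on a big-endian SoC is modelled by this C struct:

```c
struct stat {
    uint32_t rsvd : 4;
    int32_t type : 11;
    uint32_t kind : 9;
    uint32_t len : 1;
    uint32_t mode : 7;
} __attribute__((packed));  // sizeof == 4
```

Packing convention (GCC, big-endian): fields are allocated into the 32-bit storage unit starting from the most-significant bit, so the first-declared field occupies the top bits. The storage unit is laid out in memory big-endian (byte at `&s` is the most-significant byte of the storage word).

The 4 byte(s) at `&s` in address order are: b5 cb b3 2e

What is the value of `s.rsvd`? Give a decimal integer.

[0]=0xb5 [1]=0xcb [2]=0xb3 [3]=0x2e (big-endian) → word 0xb5cbb32e
rsvd:4 @ bit 28 → (0xb5cbb32e>>28)&0xf = 0xb  ←
type:11 @ bit 17 → (0xb5cbb32e>>17)&0x7ff = 0x2e5
kind:9 @ bit 8 → (0xb5cbb32e>>8)&0x1ff = 0x1b3
len:1 @ bit 7 → (0xb5cbb32e>>7)&0x1 = 0x0
mode:7 @ bit 0 → (0xb5cbb32e>>0)&0x7f = 0x2e

11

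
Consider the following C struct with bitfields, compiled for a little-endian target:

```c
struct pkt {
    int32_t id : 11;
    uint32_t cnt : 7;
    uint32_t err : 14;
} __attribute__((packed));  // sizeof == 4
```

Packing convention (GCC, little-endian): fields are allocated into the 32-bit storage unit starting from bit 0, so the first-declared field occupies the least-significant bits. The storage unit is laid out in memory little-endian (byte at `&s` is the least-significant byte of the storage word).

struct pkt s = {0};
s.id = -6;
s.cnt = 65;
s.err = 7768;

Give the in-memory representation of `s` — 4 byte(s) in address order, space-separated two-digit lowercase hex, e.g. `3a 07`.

[0+:11] id=-6 & 0x7ff = 0x7fa; word=0x000007fa
[11+:7] cnt=65 & 0x7f = 0x41; word=0x00020ffa
[18+:14] err=7768 & 0x3fff = 0x1e58; word=0x79620ffa
word = 0x79620ffa → little-endian bytes:
  [0]=0xfa  [1]=0x0f  [2]=0x62  [3]=0x79

fa 0f 62 79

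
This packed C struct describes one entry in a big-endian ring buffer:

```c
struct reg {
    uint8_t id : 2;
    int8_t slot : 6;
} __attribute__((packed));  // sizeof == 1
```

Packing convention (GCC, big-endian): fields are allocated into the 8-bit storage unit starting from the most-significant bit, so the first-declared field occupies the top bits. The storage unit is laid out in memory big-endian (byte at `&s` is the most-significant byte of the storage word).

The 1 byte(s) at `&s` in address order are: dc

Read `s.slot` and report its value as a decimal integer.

28

[0]=0xdc (big-endian) → word 0xdc
id [6+:2] = (word>>6) & 0x3 = 3
slot [0+:6] = (word>>0) & 0x3f = 28  ←
slot signed 6b, MSB=0: value = 28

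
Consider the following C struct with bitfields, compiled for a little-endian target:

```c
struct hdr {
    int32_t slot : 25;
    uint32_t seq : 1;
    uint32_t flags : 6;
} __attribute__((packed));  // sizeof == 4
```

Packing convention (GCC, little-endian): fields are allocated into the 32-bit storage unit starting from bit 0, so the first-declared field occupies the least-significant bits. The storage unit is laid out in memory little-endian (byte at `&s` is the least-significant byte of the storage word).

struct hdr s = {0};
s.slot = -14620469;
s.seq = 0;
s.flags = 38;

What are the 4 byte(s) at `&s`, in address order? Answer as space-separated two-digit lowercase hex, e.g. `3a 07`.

slot:25 = -14620469 → 0x120e8cb << 0 → word 0x0120e8cb
seq:1 = 0 → 0x0 << 25 → word 0x0120e8cb
flags:6 = 38 → 0x26 << 26 → word 0x9920e8cb
word = 0x9920e8cb → little-endian bytes:
  [0]=0xcb  [1]=0xe8  [2]=0x20  [3]=0x99

cb e8 20 99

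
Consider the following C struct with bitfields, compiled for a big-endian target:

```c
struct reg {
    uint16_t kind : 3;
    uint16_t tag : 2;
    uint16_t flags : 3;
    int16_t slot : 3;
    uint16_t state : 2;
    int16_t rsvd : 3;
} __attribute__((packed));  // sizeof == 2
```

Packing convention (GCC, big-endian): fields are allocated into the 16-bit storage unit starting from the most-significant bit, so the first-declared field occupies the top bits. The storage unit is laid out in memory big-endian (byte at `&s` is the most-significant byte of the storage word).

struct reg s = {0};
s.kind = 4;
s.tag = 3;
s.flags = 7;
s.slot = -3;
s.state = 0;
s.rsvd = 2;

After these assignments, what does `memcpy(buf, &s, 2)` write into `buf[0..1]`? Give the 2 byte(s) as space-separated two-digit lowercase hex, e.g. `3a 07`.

kind (3b) val=4 bits=0x4 at bit 13: 0x8000
tag (2b) val=3 bits=0x3 at bit 11: 0x9800
flags (3b) val=7 bits=0x7 at bit 8: 0x9f00
slot (3b) val=-3 bits=0x5 at bit 5: 0x9fa0
state (2b) val=0 bits=0x0 at bit 3: 0x9fa0
rsvd (3b) val=2 bits=0x2 at bit 0: 0x9fa2
word = 0x9fa2 → big-endian bytes:
  [0]=0x9f  [1]=0xa2

9f a2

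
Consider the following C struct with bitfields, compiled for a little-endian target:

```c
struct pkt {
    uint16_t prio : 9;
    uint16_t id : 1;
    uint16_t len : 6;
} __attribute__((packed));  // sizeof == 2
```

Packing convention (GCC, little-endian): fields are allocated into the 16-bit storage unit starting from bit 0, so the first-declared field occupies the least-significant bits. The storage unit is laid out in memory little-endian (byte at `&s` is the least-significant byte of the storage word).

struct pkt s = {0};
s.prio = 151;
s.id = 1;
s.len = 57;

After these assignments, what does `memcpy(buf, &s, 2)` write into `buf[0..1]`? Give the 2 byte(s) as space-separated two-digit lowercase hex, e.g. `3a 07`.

97 e6

prio:9 = 151 → 0x97 << 0 → word 0x0097
id:1 = 1 → 0x1 << 9 → word 0x0297
len:6 = 57 → 0x39 << 10 → word 0xe697
word = 0xe697 → little-endian bytes:
  [0]=0x97  [1]=0xe6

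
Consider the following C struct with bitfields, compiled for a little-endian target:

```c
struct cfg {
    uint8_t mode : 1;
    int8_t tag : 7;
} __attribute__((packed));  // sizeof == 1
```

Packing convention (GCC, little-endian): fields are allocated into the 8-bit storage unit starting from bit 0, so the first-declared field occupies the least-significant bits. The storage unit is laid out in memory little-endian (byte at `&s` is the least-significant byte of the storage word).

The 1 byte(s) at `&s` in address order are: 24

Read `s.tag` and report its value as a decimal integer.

18

[0]=0x24 (little-endian) → word 0x24
mode:1 @ bit 0 → (0x24>>0)&0x1 = 0x0
tag:7 @ bit 1 → (0x24>>1)&0x7f = 0x12  ←
tag signed 7b, MSB=0: value = 18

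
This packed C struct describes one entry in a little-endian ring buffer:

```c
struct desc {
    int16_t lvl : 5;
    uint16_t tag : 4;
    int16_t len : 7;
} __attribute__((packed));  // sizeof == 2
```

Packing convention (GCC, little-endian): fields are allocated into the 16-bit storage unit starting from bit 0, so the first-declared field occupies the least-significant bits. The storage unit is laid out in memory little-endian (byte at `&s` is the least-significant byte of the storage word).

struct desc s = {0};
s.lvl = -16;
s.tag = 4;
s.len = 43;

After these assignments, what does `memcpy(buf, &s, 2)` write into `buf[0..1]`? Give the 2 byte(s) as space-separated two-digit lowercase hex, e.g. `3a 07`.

lvl (5b) val=-16 bits=0x10 at bit 0: 0x0010
tag (4b) val=4 bits=0x4 at bit 5: 0x0090
len (7b) val=43 bits=0x2b at bit 9: 0x5690
word = 0x5690 → little-endian bytes:
  [0]=0x90  [1]=0x56

90 56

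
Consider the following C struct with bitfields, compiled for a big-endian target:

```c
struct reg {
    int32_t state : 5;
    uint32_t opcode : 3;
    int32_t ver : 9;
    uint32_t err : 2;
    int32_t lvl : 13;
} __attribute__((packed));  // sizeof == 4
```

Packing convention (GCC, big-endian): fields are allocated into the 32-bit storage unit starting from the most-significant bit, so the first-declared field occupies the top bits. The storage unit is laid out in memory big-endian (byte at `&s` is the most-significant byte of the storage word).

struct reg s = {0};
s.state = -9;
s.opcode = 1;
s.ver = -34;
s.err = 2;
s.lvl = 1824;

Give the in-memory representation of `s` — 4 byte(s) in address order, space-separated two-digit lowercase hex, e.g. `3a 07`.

state (5b) val=-9 bits=0x17 at bit 27: 0xb8000000
opcode (3b) val=1 bits=0x1 at bit 24: 0xb9000000
ver (9b) val=-34 bits=0x1de at bit 15: 0xb9ef0000
err (2b) val=2 bits=0x2 at bit 13: 0xb9ef4000
lvl (13b) val=1824 bits=0x720 at bit 0: 0xb9ef4720
word = 0xb9ef4720 → big-endian bytes:
  [0]=0xb9  [1]=0xef  [2]=0x47  [3]=0x20

b9 ef 47 20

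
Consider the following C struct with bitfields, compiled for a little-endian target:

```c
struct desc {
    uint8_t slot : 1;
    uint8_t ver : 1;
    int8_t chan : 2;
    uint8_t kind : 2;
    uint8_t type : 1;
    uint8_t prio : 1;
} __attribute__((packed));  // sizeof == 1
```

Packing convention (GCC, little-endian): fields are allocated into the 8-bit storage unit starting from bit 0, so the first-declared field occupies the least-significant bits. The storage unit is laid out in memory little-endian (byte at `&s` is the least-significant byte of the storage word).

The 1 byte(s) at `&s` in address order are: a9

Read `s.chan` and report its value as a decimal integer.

[0]=0xa9 (little-endian) → word 0xa9
slot [0+:1] = (word>>0) & 0x1 = 1
ver [1+:1] = (word>>1) & 0x1 = 0
chan [2+:2] = (word>>2) & 0x3 = 2  ←
kind [4+:2] = (word>>4) & 0x3 = 2
type [6+:1] = (word>>6) & 0x1 = 0
prio [7+:1] = (word>>7) & 0x1 = 1
chan signed 2b, MSB=1: 2 - 4 = -2

-2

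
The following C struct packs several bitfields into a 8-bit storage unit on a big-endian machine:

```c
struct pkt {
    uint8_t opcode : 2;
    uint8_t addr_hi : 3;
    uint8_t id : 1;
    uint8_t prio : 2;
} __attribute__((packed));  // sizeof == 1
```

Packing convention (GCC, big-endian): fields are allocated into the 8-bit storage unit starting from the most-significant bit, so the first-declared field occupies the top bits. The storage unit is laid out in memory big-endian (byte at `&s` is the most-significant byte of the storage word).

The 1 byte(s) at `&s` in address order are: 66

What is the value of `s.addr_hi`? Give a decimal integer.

[0]=0x66 (big-endian) → word 0x66
opcode:2 @ bit 6 → (0x66>>6)&0x3 = 0x1
addr_hi:3 @ bit 3 → (0x66>>3)&0x7 = 0x4  ←
id:1 @ bit 2 → (0x66>>2)&0x1 = 0x1
prio:2 @ bit 0 → (0x66>>0)&0x3 = 0x2

4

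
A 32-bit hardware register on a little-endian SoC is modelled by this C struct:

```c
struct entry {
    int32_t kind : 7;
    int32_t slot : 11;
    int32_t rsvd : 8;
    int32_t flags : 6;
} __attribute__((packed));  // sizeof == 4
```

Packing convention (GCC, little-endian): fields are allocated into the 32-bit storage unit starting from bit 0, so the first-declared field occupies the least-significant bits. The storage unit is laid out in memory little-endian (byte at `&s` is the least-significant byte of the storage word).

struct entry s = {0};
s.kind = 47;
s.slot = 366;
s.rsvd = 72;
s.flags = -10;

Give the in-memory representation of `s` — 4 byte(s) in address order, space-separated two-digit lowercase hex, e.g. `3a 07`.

kind (7b) val=47 bits=0x2f at bit 0: 0x0000002f
slot (11b) val=366 bits=0x16e at bit 7: 0x0000b72f
rsvd (8b) val=72 bits=0x48 at bit 18: 0x0120b72f
flags (6b) val=-10 bits=0x36 at bit 26: 0xd920b72f
word = 0xd920b72f → little-endian bytes:
  [0]=0x2f  [1]=0xb7  [2]=0x20  [3]=0xd9

2f b7 20 d9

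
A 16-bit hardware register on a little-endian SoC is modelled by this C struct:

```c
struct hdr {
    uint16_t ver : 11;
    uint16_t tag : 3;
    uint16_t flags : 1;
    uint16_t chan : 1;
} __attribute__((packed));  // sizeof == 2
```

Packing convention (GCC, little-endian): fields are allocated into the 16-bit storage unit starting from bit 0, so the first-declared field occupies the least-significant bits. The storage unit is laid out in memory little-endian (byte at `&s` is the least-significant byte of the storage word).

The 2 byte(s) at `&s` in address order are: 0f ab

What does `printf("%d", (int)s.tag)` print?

5

[0]=0x0f [1]=0xab (little-endian) → word 0xab0f
ver [0+:11] = (word>>0) & 0x7ff = 783
tag [11+:3] = (word>>11) & 0x7 = 5  ←
flags [14+:1] = (word>>14) & 0x1 = 0
chan [15+:1] = (word>>15) & 0x1 = 1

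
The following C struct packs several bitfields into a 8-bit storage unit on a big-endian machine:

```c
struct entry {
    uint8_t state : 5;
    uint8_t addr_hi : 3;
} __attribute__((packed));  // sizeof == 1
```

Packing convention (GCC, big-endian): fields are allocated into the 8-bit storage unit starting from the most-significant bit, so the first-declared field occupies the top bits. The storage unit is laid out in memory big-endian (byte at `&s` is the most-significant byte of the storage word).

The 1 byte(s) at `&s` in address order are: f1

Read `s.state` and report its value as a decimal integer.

30

[0]=0xf1 (big-endian) → word 0xf1
state:5 @ bit 3 → (0xf1>>3)&0x1f = 0x1e  ←
addr_hi:3 @ bit 0 → (0xf1>>0)&0x7 = 0x1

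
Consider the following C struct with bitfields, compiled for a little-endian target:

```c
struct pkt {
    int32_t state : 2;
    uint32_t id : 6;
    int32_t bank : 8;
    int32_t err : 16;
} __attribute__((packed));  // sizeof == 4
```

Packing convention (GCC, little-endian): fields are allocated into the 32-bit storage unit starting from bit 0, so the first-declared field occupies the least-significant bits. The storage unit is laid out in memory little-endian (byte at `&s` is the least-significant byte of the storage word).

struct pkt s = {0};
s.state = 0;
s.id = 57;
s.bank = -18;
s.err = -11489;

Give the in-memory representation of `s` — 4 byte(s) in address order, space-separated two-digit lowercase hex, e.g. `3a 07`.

[0+:2] state=0 & 0x3 = 0x0; word=0x00000000
[2+:6] id=57 & 0x3f = 0x39; word=0x000000e4
[8+:8] bank=-18 & 0xff = 0xee; word=0x0000eee4
[16+:16] err=-11489 & 0xffff = 0xd31f; word=0xd31feee4
word = 0xd31feee4 → little-endian bytes:
  [0]=0xe4  [1]=0xee  [2]=0x1f  [3]=0xd3

e4 ee 1f d3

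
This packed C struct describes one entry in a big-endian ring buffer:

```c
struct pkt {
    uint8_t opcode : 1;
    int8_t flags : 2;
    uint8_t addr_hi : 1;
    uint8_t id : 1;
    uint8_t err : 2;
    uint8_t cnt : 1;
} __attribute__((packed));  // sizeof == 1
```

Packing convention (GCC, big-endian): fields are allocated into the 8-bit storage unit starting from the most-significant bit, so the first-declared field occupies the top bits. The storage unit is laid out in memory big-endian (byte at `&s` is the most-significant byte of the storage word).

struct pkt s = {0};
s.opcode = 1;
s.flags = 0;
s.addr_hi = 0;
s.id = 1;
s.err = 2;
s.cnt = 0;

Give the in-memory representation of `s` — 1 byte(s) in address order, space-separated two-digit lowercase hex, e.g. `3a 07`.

opcode:1 = 1 → 0x1 << 7 → word 0x80
flags:2 = 0 → 0x0 << 5 → word 0x80
addr_hi:1 = 0 → 0x0 << 4 → word 0x80
id:1 = 1 → 0x1 << 3 → word 0x88
err:2 = 2 → 0x2 << 1 → word 0x8c
cnt:1 = 0 → 0x0 << 0 → word 0x8c
word = 0x8c → big-endian bytes:
  [0]=0x8c

8c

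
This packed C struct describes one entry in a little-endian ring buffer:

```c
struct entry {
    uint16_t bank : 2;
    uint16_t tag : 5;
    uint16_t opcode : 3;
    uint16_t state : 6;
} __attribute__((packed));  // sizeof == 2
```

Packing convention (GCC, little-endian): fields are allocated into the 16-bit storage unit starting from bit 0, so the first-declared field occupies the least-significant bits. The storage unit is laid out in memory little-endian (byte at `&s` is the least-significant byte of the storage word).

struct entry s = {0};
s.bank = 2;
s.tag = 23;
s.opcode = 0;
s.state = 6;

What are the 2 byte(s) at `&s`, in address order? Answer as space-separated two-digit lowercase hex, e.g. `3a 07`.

[0+:2] bank=2 & 0x3 = 0x2; word=0x0002
[2+:5] tag=23 & 0x1f = 0x17; word=0x005e
[7+:3] opcode=0 & 0x7 = 0x0; word=0x005e
[10+:6] state=6 & 0x3f = 0x6; word=0x185e
word = 0x185e → little-endian bytes:
  [0]=0x5e  [1]=0x18

5e 18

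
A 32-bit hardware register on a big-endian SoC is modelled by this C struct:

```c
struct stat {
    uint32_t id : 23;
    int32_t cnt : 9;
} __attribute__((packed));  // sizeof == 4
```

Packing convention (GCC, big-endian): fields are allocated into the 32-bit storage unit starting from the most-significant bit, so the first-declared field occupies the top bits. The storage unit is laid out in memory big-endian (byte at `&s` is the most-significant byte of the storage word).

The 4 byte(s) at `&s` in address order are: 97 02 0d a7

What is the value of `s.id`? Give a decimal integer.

4948230

[0]=0x97 [1]=0x02 [2]=0x0d [3]=0xa7 (big-endian) → word 0x97020da7
id [9+:23] = (word>>9) & 0x7fffff = 4948230  ←
cnt [0+:9] = (word>>0) & 0x1ff = 423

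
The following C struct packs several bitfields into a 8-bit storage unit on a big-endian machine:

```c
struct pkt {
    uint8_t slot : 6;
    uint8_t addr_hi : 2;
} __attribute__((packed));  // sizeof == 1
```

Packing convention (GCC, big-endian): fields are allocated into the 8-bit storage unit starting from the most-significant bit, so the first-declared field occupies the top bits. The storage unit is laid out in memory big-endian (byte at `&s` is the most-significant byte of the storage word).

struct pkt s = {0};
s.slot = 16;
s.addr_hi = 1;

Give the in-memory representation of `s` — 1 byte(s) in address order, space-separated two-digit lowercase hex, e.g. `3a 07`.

41

slot:6 = 16 → 0x10 << 2 → word 0x40
addr_hi:2 = 1 → 0x1 << 0 → word 0x41
word = 0x41 → big-endian bytes:
  [0]=0x41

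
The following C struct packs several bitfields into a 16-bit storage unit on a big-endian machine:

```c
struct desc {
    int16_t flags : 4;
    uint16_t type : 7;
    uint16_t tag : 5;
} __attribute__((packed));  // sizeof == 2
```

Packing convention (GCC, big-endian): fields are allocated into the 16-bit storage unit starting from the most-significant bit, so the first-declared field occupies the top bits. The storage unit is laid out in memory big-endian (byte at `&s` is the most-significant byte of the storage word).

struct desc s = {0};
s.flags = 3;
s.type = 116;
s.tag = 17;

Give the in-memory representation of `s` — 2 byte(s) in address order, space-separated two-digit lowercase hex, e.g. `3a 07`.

3e 91

[12+:4] flags=3 & 0xf = 0x3; word=0x3000
[5+:7] type=116 & 0x7f = 0x74; word=0x3e80
[0+:5] tag=17 & 0x1f = 0x11; word=0x3e91
word = 0x3e91 → big-endian bytes:
  [0]=0x3e  [1]=0x91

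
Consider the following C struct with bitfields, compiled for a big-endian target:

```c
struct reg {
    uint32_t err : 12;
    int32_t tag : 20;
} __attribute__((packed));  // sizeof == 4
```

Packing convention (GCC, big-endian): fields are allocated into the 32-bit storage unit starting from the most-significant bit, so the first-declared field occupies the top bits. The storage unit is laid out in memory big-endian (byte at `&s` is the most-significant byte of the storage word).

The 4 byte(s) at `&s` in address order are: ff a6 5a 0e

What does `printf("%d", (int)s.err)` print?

[0]=0xff [1]=0xa6 [2]=0x5a [3]=0x0e (big-endian) → word 0xffa65a0e
err [20+:12] = (word>>20) & 0xfff = 4090  ←
tag [0+:20] = (word>>0) & 0xfffff = 416270

4090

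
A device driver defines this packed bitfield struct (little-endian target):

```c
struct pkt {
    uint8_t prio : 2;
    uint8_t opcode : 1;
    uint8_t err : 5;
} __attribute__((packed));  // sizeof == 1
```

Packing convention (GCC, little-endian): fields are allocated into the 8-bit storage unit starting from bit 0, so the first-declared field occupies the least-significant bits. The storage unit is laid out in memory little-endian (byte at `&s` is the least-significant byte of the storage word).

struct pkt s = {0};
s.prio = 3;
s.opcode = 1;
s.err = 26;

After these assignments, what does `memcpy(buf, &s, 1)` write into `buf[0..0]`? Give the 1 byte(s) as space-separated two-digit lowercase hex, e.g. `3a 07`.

[0+:2] prio=3 & 0x3 = 0x3; word=0x03
[2+:1] opcode=1 & 0x1 = 0x1; word=0x07
[3+:5] err=26 & 0x1f = 0x1a; word=0xd7
word = 0xd7 → little-endian bytes:
  [0]=0xd7

d7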